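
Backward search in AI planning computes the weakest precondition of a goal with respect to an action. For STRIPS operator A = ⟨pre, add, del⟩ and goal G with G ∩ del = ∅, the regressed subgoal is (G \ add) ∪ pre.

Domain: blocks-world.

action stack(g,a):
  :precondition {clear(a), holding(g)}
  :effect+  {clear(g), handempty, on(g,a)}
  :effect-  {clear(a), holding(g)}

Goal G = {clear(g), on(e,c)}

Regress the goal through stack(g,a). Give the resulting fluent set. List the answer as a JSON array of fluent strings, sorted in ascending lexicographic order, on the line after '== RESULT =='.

Compute (G \ add) ∪ pre:
  G ∩ del = {}  (empty — regression defined)
  G \ add = {clear(g), on(e,c)} \ {clear(g), handempty, on(g,a)} = {on(e,c)}
  ∪ pre   = {on(e,c)} ∪ {clear(a), holding(g)}
          = {clear(a), holding(g), on(e,c)}

== RESULT ==
["clear(a)", "holding(g)", "on(e,c)"]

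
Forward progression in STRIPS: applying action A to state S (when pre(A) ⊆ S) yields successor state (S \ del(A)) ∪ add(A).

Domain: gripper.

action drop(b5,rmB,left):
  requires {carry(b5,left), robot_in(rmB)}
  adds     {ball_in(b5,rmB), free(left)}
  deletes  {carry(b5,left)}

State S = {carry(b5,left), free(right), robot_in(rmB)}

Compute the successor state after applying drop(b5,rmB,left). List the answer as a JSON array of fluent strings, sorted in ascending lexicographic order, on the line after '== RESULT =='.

Progress:
  pre ⊆ S: {carry(b5,left), robot_in(rmB)} ⊆ S  — applicable
  S \ del = {free(right), robot_in(rmB)}
  ∪ add   = {ball_in(b5,rmB), free(left), free(right), robot_in(rmB)}

== RESULT ==
["ball_in(b5,rmB)", "free(left)", "free(right)", "robot_in(rmB)"]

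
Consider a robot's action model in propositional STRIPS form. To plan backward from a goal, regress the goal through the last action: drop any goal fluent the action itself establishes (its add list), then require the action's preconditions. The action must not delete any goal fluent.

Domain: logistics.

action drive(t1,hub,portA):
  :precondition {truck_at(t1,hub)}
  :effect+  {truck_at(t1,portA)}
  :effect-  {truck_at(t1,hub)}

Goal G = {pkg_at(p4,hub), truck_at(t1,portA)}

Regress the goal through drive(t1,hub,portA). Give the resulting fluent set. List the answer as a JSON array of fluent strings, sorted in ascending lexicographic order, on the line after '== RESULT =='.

Regress:
  G ∩ del = {}  (empty — regression defined)
  G \ add = {pkg_at(p4,hub), truck_at(t1,portA)} \ {truck_at(t1,portA)} = {pkg_at(p4,hub)}
  ∪ pre   = {pkg_at(p4,hub)} ∪ {truck_at(t1,hub)}
          = {pkg_at(p4,hub), truck_at(t1,hub)}

== RESULT ==
["pkg_at(p4,hub)", "truck_at(t1,hub)"]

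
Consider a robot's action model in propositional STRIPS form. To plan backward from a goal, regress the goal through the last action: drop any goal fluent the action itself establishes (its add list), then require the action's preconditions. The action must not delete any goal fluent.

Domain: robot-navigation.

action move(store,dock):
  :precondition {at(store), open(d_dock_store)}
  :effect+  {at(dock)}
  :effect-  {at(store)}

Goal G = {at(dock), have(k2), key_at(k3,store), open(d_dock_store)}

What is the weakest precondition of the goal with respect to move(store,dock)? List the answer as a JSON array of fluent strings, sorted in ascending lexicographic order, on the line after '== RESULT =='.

Compute (G \ add) ∪ pre:
  G ∩ del = {}  (empty — regression defined)
  G \ add = {at(dock), have(k2), key_at(k3,store), open(d_dock_store)} \ {at(dock)} = {have(k2), key_at(k3,store), open(d_dock_store)}
  ∪ pre   = {have(k2), key_at(k3,store), open(d_dock_store)} ∪ {at(store), open(d_dock_store)}
          = {at(store), have(k2), key_at(k3,store), open(d_dock_store)}

== RESULT ==
["at(store)", "have(k2)", "key_at(k3,store)", "open(d_dock_store)"]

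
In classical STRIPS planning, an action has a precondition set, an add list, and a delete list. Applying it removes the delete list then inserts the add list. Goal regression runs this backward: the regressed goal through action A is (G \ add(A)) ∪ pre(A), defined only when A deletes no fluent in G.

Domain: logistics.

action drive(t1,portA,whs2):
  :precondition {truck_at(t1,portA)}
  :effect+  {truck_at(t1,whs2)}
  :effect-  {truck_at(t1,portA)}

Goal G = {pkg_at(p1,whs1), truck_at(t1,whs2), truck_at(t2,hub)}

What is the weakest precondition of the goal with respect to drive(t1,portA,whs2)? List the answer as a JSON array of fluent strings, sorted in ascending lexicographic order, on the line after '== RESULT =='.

Regress:
  G ∩ del = {}  (empty — regression defined)
  G \ add = {pkg_at(p1,whs1), truck_at(t1,whs2), truck_at(t2,hub)} \ {truck_at(t1,whs2)} = {pkg_at(p1,whs1), truck_at(t2,hub)}
  ∪ pre   = {pkg_at(p1,whs1), truck_at(t2,hub)} ∪ {truck_at(t1,portA)}
          = {pkg_at(p1,whs1), truck_at(t1,portA), truck_at(t2,hub)}

== RESULT ==
["pkg_at(p1,whs1)", "truck_at(t1,portA)", "truck_at(t2,hub)"]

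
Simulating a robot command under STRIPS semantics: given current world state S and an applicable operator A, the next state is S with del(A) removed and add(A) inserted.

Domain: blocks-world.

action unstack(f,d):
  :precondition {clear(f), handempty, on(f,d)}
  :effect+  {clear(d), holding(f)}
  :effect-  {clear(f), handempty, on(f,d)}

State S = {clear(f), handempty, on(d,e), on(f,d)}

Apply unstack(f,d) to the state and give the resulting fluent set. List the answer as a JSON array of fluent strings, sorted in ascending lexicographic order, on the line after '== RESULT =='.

Compute (S \ del) ∪ add:
  pre ⊆ S: {clear(f), handempty, on(f,d)} ⊆ S  — applicable
  S \ del = {on(d,e)}
  ∪ add   = {clear(d), holding(f), on(d,e)}

== RESULT ==
["clear(d)", "holding(f)", "on(d,e)"]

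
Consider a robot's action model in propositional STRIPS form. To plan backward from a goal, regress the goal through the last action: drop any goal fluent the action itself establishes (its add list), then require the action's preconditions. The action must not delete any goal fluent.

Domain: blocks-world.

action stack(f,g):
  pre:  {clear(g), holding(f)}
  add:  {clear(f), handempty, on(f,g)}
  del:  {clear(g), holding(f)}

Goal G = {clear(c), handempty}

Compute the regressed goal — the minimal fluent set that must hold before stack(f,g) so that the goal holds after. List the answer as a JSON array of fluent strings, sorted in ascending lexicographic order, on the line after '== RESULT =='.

Regress:
  G ∩ del = {}  (empty — regression defined)
  G \ add = {clear(c), handempty} \ {clear(f), handempty, on(f,g)} = {clear(c)}
  ∪ pre   = {clear(c)} ∪ {clear(g), holding(f)}
          = {clear(c), clear(g), holding(f)}

== RESULT ==
["clear(c)", "clear(g)", "holding(f)"]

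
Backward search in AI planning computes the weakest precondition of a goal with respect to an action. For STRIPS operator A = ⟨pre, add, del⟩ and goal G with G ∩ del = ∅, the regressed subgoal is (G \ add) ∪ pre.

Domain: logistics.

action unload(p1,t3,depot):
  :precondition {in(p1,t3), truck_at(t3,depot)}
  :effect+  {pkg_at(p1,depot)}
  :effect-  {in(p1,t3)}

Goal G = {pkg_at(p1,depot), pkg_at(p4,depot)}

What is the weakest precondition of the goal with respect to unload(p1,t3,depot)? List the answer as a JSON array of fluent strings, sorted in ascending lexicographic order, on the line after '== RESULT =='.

Regress:
  G ∩ del = {}  (empty — regression defined)
  G \ add = {pkg_at(p1,depot), pkg_at(p4,depot)} \ {pkg_at(p1,depot)} = {pkg_at(p4,depot)}
  ∪ pre   = {pkg_at(p4,depot)} ∪ {in(p1,t3), truck_at(t3,depot)}
          = {in(p1,t3), pkg_at(p4,depot), truck_at(t3,depot)}

== RESULT ==
["in(p1,t3)", "pkg_at(p4,depot)", "truck_at(t3,depot)"]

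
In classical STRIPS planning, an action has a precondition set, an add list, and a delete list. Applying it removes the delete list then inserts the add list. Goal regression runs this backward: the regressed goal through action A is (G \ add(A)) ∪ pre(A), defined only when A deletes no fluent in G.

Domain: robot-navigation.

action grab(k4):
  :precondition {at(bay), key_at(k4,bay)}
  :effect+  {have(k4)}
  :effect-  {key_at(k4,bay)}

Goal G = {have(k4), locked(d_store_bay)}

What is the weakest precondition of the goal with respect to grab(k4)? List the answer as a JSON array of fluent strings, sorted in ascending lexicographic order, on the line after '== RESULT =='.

Regress:
  G ∩ del = {}  (empty — regression defined)
  G \ add = {have(k4), locked(d_store_bay)} \ {have(k4)} = {locked(d_store_bay)}
  ∪ pre   = {locked(d_store_bay)} ∪ {at(bay), key_at(k4,bay)}
          = {at(bay), key_at(k4,bay), locked(d_store_bay)}

== RESULT ==
["at(bay)", "key_at(k4,bay)", "locked(d_store_bay)"]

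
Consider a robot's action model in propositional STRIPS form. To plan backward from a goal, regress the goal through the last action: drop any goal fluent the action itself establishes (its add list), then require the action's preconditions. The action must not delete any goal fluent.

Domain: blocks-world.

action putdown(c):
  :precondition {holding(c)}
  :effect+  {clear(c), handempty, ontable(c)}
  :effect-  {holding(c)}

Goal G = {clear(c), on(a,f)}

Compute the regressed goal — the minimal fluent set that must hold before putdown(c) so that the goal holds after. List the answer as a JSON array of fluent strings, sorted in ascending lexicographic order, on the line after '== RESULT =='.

Compute (G \ add) ∪ pre:
  G ∩ del = {}  (empty — regression defined)
  G \ add = {clear(c), on(a,f)} \ {clear(c), handempty, ontable(c)} = {on(a,f)}
  ∪ pre   = {on(a,f)} ∪ {holding(c)}
          = {holding(c), on(a,f)}

== RESULT ==
["holding(c)", "on(a,f)"]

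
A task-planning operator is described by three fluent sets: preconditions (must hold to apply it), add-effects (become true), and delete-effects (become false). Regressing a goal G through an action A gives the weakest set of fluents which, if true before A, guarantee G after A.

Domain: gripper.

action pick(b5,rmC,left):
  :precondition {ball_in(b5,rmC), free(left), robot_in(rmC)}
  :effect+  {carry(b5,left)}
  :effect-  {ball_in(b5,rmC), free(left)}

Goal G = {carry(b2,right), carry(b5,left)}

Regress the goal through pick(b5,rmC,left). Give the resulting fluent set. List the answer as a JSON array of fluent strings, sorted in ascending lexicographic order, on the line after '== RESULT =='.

Regress:
  G ∩ del = {}  (empty — regression defined)
  G \ add = {carry(b2,right), carry(b5,left)} \ {carry(b5,left)} = {carry(b2,right)}
  ∪ pre   = {carry(b2,right)} ∪ {ball_in(b5,rmC), free(left), robot_in(rmC)}
          = {ball_in(b5,rmC), carry(b2,right), free(left), robot_in(rmC)}

== RESULT ==
["ball_in(b5,rmC)", "carry(b2,right)", "free(left)", "robot_in(rmC)"]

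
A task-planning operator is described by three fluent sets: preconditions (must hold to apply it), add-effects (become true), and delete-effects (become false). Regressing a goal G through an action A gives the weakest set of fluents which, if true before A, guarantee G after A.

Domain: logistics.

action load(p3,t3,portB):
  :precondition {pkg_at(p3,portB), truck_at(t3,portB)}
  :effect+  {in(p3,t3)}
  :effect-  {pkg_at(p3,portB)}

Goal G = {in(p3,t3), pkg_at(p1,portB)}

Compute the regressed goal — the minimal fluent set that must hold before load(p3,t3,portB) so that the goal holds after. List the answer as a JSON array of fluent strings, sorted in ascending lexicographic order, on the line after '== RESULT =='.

Compute (G \ add) ∪ pre:
  G ∩ del = {}  (empty — regression defined)
  G \ add = {in(p3,t3), pkg_at(p1,portB)} \ {in(p3,t3)} = {pkg_at(p1,portB)}
  ∪ pre   = {pkg_at(p1,portB)} ∪ {pkg_at(p3,portB), truck_at(t3,portB)}
          = {pkg_at(p1,portB), pkg_at(p3,portB), truck_at(t3,portB)}

== RESULT ==
["pkg_at(p1,portB)", "pkg_at(p3,portB)", "truck_at(t3,portB)"]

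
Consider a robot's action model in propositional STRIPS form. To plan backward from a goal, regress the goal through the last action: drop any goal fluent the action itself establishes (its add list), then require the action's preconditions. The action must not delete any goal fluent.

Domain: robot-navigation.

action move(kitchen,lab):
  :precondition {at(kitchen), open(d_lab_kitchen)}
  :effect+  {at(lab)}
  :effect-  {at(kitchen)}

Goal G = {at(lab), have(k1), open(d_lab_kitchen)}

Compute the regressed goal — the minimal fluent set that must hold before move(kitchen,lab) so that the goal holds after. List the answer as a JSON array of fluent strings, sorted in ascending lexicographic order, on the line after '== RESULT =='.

Regress:
  G ∩ del = {}  (empty — regression defined)
  G \ add = {at(lab), have(k1), open(d_lab_kitchen)} \ {at(lab)} = {have(k1), open(d_lab_kitchen)}
  ∪ pre   = {have(k1), open(d_lab_kitchen)} ∪ {at(kitchen), open(d_lab_kitchen)}
          = {at(kitchen), have(k1), open(d_lab_kitchen)}

== RESULT ==
["at(kitchen)", "have(k1)", "open(d_lab_kitchen)"]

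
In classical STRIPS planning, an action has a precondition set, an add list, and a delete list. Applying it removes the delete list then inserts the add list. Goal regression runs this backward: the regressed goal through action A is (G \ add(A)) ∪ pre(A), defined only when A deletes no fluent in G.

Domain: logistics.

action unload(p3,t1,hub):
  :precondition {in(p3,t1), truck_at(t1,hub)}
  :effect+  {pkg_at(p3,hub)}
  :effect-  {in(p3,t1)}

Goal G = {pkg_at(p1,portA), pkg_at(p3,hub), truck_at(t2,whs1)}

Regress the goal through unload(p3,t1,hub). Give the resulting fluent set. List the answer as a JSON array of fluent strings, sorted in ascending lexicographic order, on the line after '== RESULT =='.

Compute (G \ add) ∪ pre:
  G ∩ del = {}  (empty — regression defined)
  G \ add = {pkg_at(p1,portA), pkg_at(p3,hub), truck_at(t2,whs1)} \ {pkg_at(p3,hub)} = {pkg_at(p1,portA), truck_at(t2,whs1)}
  ∪ pre   = {pkg_at(p1,portA), truck_at(t2,whs1)} ∪ {in(p3,t1), truck_at(t1,hub)}
          = {in(p3,t1), pkg_at(p1,portA), truck_at(t1,hub), truck_at(t2,whs1)}

== RESULT ==
["in(p3,t1)", "pkg_at(p1,portA)", "truck_at(t1,hub)", "truck_at(t2,whs1)"]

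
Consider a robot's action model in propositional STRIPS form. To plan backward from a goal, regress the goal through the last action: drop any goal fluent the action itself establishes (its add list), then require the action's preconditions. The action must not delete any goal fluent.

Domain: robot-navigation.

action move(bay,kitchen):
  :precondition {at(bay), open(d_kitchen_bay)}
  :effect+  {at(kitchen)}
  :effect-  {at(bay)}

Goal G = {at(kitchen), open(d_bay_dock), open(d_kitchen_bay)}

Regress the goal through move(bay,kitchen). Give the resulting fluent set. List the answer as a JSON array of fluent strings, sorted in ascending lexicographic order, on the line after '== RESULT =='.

Compute (G \ add) ∪ pre:
  G ∩ del = {}  (empty — regression defined)
  G \ add = {at(kitchen), open(d_bay_dock), open(d_kitchen_bay)} \ {at(kitchen)} = {open(d_bay_dock), open(d_kitchen_bay)}
  ∪ pre   = {open(d_bay_dock), open(d_kitchen_bay)} ∪ {at(bay), open(d_kitchen_bay)}
          = {at(bay), open(d_bay_dock), open(d_kitchen_bay)}

== RESULT ==
["at(bay)", "open(d_bay_dock)", "open(d_kitchen_bay)"]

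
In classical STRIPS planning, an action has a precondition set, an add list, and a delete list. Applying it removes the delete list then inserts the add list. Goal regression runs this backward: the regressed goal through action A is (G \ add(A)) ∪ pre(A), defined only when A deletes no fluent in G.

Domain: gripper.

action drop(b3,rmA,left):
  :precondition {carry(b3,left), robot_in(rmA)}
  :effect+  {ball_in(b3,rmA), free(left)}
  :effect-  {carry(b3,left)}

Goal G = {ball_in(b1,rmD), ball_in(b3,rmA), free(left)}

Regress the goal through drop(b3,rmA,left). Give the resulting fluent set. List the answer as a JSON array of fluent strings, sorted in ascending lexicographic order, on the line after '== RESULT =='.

Compute (G \ add) ∪ pre:
  G ∩ del = {}  (empty — regression defined)
  G \ add = {ball_in(b1,rmD), ball_in(b3,rmA), free(left)} \ {ball_in(b3,rmA), free(left)} = {ball_in(b1,rmD)}
  ∪ pre   = {ball_in(b1,rmD)} ∪ {carry(b3,left), robot_in(rmA)}
          = {ball_in(b1,rmD), carry(b3,left), robot_in(rmA)}

== RESULT ==
["ball_in(b1,rmD)", "carry(b3,left)", "robot_in(rmA)"]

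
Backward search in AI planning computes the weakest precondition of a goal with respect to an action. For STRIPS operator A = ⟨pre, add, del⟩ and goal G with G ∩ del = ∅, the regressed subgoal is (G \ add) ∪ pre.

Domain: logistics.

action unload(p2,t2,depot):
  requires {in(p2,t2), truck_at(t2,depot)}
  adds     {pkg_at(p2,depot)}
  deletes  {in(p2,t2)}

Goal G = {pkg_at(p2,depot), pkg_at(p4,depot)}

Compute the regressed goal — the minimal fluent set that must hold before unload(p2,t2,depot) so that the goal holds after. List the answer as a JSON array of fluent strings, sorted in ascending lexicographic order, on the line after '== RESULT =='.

Compute (G \ add) ∪ pre:
  G ∩ del = {}  (empty — regression defined)
  G \ add = {pkg_at(p2,depot), pkg_at(p4,depot)} \ {pkg_at(p2,depot)} = {pkg_at(p4,depot)}
  ∪ pre   = {pkg_at(p4,depot)} ∪ {in(p2,t2), truck_at(t2,depot)}
          = {in(p2,t2), pkg_at(p4,depot), truck_at(t2,depot)}

== RESULT ==
["in(p2,t2)", "pkg_at(p4,depot)", "truck_at(t2,depot)"]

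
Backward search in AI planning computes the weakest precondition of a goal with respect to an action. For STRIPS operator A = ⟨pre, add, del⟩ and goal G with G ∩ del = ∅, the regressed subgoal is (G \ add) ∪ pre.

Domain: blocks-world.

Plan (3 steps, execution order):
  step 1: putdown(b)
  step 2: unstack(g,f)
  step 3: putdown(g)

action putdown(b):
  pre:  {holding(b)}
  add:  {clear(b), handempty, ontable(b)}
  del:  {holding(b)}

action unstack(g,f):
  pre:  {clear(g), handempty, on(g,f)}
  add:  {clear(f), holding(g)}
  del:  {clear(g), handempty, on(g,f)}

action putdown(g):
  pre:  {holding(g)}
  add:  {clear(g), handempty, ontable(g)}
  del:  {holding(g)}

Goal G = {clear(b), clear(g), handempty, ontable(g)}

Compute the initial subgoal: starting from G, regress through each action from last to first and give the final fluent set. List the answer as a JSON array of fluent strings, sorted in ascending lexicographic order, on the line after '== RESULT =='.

Regress step by step:
  through step 3 (putdown(g)): drop {clear(g), handempty, ontable(g)}, keep {clear(b)}, require {holding(g)}
    → {clear(b), holding(g)}
  through step 2 (unstack(g,f)): drop {holding(g)}, keep {clear(b)}, require {clear(g), handempty, on(g,f)}
    → {clear(b), clear(g), handempty, on(g,f)}
  through step 1 (putdown(b)): drop {clear(b), handempty}, keep {clear(g), on(g,f)}, require {holding(b)}
    → {clear(g), holding(b), on(g,f)}

== RESULT ==
["clear(g)", "holding(b)", "on(g,f)"]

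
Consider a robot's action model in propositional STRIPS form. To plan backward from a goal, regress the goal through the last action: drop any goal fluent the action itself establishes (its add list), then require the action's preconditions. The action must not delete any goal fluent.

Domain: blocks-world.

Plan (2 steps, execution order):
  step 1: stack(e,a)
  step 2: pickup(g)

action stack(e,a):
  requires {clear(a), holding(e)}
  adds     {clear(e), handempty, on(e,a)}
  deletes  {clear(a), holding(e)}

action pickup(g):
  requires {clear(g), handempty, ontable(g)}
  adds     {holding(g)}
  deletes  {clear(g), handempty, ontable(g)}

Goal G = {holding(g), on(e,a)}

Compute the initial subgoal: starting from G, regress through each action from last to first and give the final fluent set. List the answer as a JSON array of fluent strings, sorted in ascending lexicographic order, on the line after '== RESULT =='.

Regress step by step:
  through step 2 (pickup(g)): drop {holding(g)}, keep {on(e,a)}, require {clear(g), handempty, ontable(g)}
    → {clear(g), handempty, on(e,a), ontable(g)}
  through step 1 (stack(e,a)): drop {handempty, on(e,a)}, keep {clear(g), ontable(g)}, require {clear(a), holding(e)}
    → {clear(a), clear(g), holding(e), ontable(g)}

== RESULT ==
["clear(a)", "clear(g)", "holding(e)", "ontable(g)"]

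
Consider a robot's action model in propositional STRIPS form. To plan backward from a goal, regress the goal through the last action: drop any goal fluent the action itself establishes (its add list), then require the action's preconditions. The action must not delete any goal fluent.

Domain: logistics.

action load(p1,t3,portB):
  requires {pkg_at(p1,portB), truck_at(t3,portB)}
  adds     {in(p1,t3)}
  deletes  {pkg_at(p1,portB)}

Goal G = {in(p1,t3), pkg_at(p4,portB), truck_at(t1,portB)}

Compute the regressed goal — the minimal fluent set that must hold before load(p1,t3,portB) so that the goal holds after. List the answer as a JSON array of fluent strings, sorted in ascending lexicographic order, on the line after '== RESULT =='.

Regress:
  G ∩ del = {}  (empty — regression defined)
  G \ add = {in(p1,t3), pkg_at(p4,portB), truck_at(t1,portB)} \ {in(p1,t3)} = {pkg_at(p4,portB), truck_at(t1,portB)}
  ∪ pre   = {pkg_at(p4,portB), truck_at(t1,portB)} ∪ {pkg_at(p1,portB), truck_at(t3,portB)}
          = {pkg_at(p1,portB), pkg_at(p4,portB), truck_at(t1,portB), truck_at(t3,portB)}

== RESULT ==
["pkg_at(p1,portB)", "pkg_at(p4,portB)", "truck_at(t1,portB)", "truck_at(t3,portB)"]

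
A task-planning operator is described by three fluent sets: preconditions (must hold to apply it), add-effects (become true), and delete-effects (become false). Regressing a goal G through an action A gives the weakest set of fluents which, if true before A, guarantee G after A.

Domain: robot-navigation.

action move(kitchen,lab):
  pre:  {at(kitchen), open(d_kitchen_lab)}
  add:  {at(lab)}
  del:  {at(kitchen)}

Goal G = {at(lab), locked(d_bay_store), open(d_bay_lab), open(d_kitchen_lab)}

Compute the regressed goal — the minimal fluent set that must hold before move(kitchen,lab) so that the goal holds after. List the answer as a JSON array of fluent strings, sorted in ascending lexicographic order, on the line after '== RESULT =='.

Regress:
  G ∩ del = {}  (empty — regression defined)
  G \ add = {at(lab), locked(d_bay_store), open(d_bay_lab), open(d_kitchen_lab)} \ {at(lab)} = {locked(d_bay_store), open(d_bay_lab), open(d_kitchen_lab)}
  ∪ pre   = {locked(d_bay_store), open(d_bay_lab), open(d_kitchen_lab)} ∪ {at(kitchen), open(d_kitchen_lab)}
          = {at(kitchen), locked(d_bay_store), open(d_bay_lab), open(d_kitchen_lab)}

== RESULT ==
["at(kitchen)", "locked(d_bay_store)", "open(d_bay_lab)", "open(d_kitchen_lab)"]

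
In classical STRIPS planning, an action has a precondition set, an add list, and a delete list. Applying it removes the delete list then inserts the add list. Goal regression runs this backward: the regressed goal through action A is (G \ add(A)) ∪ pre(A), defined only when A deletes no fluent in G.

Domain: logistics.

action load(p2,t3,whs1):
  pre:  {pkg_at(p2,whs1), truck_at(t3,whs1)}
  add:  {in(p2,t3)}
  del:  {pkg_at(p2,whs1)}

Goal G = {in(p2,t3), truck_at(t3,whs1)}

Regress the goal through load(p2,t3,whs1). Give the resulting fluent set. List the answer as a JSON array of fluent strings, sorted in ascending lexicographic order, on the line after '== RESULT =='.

Regress:
  G ∩ del = {}  (empty — regression defined)
  G \ add = {in(p2,t3), truck_at(t3,whs1)} \ {in(p2,t3)} = {truck_at(t3,whs1)}
  ∪ pre   = {truck_at(t3,whs1)} ∪ {pkg_at(p2,whs1), truck_at(t3,whs1)}
          = {pkg_at(p2,whs1), truck_at(t3,whs1)}

== RESULT ==
["pkg_at(p2,whs1)", "truck_at(t3,whs1)"]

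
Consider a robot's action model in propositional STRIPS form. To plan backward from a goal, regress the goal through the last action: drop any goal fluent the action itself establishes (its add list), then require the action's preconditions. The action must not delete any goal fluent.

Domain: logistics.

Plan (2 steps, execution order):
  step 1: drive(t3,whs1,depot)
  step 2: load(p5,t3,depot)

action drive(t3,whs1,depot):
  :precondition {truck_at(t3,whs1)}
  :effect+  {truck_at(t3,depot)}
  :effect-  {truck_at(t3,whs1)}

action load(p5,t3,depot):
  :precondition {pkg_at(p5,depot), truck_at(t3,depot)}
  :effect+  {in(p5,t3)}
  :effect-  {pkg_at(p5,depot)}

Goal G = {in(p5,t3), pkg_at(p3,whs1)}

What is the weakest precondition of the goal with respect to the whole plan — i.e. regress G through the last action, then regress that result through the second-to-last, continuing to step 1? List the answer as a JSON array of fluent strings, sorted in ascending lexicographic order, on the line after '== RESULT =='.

Work backward from the goal:
  through step 2 (load(p5,t3,depot)): drop {in(p5,t3)}, keep {pkg_at(p3,whs1)}, require {pkg_at(p5,depot), truck_at(t3,depot)}
    → {pkg_at(p3,whs1), pkg_at(p5,depot), truck_at(t3,depot)}
  through step 1 (drive(t3,whs1,depot)): drop {truck_at(t3,depot)}, keep {pkg_at(p3,whs1), pkg_at(p5,depot)}, require {truck_at(t3,whs1)}
    → {pkg_at(p3,whs1), pkg_at(p5,depot), truck_at(t3,whs1)}

== RESULT ==
["pkg_at(p3,whs1)", "pkg_at(p5,depot)", "truck_at(t3,whs1)"]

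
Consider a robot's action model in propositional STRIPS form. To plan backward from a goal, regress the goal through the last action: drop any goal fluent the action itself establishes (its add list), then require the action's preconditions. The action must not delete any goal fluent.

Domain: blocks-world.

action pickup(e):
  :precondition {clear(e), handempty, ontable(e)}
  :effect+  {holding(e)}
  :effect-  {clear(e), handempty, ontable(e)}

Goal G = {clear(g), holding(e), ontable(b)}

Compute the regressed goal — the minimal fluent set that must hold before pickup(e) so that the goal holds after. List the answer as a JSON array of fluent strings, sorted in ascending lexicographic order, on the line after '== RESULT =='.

Compute (G \ add) ∪ pre:
  G ∩ del = {}  (empty — regression defined)
  G \ add = {clear(g), holding(e), ontable(b)} \ {holding(e)} = {clear(g), ontable(b)}
  ∪ pre   = {clear(g), ontable(b)} ∪ {clear(e), handempty, ontable(e)}
          = {clear(e), clear(g), handempty, ontable(b), ontable(e)}

== RESULT ==
["clear(e)", "clear(g)", "handempty", "ontable(b)", "ontable(e)"]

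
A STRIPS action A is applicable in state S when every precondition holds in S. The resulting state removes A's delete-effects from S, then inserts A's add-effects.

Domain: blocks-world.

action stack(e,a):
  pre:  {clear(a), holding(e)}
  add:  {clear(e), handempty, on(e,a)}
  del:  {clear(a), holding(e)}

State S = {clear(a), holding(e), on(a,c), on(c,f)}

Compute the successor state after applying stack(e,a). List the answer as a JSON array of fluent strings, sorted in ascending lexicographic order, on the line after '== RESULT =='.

Compute (S \ del) ∪ add:
  pre ⊆ S: {clear(a), holding(e)} ⊆ S  — applicable
  S \ del = {on(a,c), on(c,f)}
  ∪ add   = {clear(e), handempty, on(a,c), on(c,f), on(e,a)}

== RESULT ==
["clear(e)", "handempty", "on(a,c)", "on(c,f)", "on(e,a)"]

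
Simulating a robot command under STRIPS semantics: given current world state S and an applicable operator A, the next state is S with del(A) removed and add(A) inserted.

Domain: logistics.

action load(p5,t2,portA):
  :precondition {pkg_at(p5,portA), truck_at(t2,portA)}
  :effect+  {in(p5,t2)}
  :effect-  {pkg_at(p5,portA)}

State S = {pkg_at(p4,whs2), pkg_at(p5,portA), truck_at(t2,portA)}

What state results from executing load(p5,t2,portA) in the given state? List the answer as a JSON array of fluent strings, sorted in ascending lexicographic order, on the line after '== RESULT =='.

Progress:
  pre ⊆ S: {pkg_at(p5,portA), truck_at(t2,portA)} ⊆ S  — applicable
  S \ del = {pkg_at(p4,whs2), truck_at(t2,portA)}
  ∪ add   = {in(p5,t2), pkg_at(p4,whs2), truck_at(t2,portA)}

== RESULT ==
["in(p5,t2)", "pkg_at(p4,whs2)", "truck_at(t2,portA)"]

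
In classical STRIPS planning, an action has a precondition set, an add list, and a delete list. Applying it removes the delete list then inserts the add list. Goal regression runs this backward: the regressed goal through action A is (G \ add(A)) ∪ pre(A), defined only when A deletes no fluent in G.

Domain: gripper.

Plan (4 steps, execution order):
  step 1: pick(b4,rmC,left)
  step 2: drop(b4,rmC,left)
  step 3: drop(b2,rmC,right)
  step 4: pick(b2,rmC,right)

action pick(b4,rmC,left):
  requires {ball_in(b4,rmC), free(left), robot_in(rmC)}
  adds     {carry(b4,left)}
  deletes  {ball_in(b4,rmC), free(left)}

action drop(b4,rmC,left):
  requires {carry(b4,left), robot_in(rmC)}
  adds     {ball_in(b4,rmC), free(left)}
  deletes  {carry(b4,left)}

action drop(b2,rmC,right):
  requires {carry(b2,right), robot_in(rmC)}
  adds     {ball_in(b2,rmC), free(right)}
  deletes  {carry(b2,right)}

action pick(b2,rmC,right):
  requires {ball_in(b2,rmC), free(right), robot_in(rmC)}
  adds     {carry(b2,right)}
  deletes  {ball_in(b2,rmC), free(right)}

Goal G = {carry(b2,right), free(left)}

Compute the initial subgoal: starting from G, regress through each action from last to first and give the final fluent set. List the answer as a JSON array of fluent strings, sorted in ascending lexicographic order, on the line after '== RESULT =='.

Regress step by step:
  through step 4 (pick(b2,rmC,right)): drop {carry(b2,right)}, keep {free(left)}, require {ball_in(b2,rmC), free(right), robot_in(rmC)}
    → {ball_in(b2,rmC), free(left), free(right), robot_in(rmC)}
  through step 3 (drop(b2,rmC,right)): drop {ball_in(b2,rmC), free(right)}, keep {free(left), robot_in(rmC)}, require {carry(b2,right), robot_in(rmC)}
    → {carry(b2,right), free(left), robot_in(rmC)}
  through step 2 (drop(b4,rmC,left)): drop {free(left)}, keep {carry(b2,right), robot_in(rmC)}, require {carry(b4,left), robot_in(rmC)}
    → {carry(b2,right), carry(b4,left), robot_in(rmC)}
  through step 1 (pick(b4,rmC,left)): drop {carry(b4,left)}, keep {carry(b2,right), robot_in(rmC)}, require {ball_in(b4,rmC), free(left), robot_in(rmC)}
    → {ball_in(b4,rmC), carry(b2,right), free(left), robot_in(rmC)}

== RESULT ==
["ball_in(b4,rmC)", "carry(b2,right)", "free(left)", "robot_in(rmC)"]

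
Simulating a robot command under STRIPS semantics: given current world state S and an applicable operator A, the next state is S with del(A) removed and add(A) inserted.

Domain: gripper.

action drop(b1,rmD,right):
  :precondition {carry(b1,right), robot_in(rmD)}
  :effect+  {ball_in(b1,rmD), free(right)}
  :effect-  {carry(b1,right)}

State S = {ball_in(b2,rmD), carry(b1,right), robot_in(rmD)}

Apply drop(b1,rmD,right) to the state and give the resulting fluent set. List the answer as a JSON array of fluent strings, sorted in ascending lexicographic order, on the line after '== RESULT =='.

Progress:
  pre ⊆ S: {carry(b1,right), robot_in(rmD)} ⊆ S  — applicable
  S \ del = {ball_in(b2,rmD), robot_in(rmD)}
  ∪ add   = {ball_in(b1,rmD), ball_in(b2,rmD), free(right), robot_in(rmD)}

== RESULT ==
["ball_in(b1,rmD)", "ball_in(b2,rmD)", "free(right)", "robot_in(rmD)"]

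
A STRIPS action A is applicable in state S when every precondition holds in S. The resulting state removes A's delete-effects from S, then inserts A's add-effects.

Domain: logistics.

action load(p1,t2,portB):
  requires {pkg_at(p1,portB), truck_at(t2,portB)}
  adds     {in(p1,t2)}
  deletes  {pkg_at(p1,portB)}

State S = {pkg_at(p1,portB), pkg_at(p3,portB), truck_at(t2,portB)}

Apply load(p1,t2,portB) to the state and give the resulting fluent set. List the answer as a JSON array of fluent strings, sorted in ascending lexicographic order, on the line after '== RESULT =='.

Compute (S \ del) ∪ add:
  pre ⊆ S: {pkg_at(p1,portB), truck_at(t2,portB)} ⊆ S  — applicable
  S \ del = {pkg_at(p3,portB), truck_at(t2,portB)}
  ∪ add   = {in(p1,t2), pkg_at(p3,portB), truck_at(t2,portB)}

== RESULT ==
["in(p1,t2)", "pkg_at(p3,portB)", "truck_at(t2,portB)"]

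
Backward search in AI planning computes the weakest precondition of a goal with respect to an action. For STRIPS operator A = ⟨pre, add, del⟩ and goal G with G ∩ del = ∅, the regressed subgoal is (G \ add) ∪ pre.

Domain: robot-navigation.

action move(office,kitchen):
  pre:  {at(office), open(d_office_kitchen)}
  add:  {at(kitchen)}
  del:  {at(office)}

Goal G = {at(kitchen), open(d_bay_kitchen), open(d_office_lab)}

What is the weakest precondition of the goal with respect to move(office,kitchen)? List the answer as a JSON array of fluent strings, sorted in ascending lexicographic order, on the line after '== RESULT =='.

Compute (G \ add) ∪ pre:
  G ∩ del = {}  (empty — regression defined)
  G \ add = {at(kitchen), open(d_bay_kitchen), open(d_office_lab)} \ {at(kitchen)} = {open(d_bay_kitchen), open(d_office_lab)}
  ∪ pre   = {open(d_bay_kitchen), open(d_office_lab)} ∪ {at(office), open(d_office_kitchen)}
          = {at(office), open(d_bay_kitchen), open(d_office_kitchen), open(d_office_lab)}

== RESULT ==
["at(office)", "open(d_bay_kitchen)", "open(d_office_kitchen)", "open(d_office_lab)"]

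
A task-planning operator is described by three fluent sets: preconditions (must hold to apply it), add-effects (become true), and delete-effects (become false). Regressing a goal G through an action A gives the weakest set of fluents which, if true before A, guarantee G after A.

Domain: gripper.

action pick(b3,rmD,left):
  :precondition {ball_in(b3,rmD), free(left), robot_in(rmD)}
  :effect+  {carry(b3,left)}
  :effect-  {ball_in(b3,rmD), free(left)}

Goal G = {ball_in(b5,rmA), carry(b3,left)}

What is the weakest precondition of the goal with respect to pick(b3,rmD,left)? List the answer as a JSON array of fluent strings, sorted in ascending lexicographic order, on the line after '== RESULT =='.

Regress:
  G ∩ del = {}  (empty — regression defined)
  G \ add = {ball_in(b5,rmA), carry(b3,left)} \ {carry(b3,left)} = {ball_in(b5,rmA)}
  ∪ pre   = {ball_in(b5,rmA)} ∪ {ball_in(b3,rmD), free(left), robot_in(rmD)}
          = {ball_in(b3,rmD), ball_in(b5,rmA), free(left), robot_in(rmD)}

== RESULT ==
["ball_in(b3,rmD)", "ball_in(b5,rmA)", "free(left)", "robot_in(rmD)"]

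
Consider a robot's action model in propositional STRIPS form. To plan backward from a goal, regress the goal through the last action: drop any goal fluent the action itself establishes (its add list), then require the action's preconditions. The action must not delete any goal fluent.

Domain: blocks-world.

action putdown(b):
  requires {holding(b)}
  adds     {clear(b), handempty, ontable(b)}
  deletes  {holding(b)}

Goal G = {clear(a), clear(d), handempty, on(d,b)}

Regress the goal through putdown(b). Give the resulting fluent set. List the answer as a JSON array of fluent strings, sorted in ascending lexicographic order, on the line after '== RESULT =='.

Compute (G \ add) ∪ pre:
  G ∩ del = {}  (empty — regression defined)
  G \ add = {clear(a), clear(d), handempty, on(d,b)} \ {clear(b), handempty, ontable(b)} = {clear(a), clear(d), on(d,b)}
  ∪ pre   = {clear(a), clear(d), on(d,b)} ∪ {holding(b)}
          = {clear(a), clear(d), holding(b), on(d,b)}

== RESULT ==
["clear(a)", "clear(d)", "holding(b)", "on(d,b)"]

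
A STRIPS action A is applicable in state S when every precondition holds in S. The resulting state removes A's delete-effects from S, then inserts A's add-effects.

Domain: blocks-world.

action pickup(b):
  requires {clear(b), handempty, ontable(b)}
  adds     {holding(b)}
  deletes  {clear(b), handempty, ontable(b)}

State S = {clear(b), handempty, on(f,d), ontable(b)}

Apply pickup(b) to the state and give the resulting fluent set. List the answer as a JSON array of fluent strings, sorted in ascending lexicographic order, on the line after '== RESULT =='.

Compute (S \ del) ∪ add:
  pre ⊆ S: {clear(b), handempty, ontable(b)} ⊆ S  — applicable
  S \ del = {on(f,d)}
  ∪ add   = {holding(b), on(f,d)}

== RESULT ==
["holding(b)", "on(f,d)"]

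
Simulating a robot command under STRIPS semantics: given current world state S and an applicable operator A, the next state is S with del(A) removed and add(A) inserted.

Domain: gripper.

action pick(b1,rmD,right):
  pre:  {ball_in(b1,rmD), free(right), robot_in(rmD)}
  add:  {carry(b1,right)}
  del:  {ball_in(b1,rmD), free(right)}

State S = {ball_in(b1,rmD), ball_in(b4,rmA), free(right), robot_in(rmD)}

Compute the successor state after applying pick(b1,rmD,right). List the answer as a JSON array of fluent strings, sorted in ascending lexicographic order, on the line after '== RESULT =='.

Progress:
  pre ⊆ S: {ball_in(b1,rmD), free(right), robot_in(rmD)} ⊆ S  — applicable
  S \ del = {ball_in(b4,rmA), robot_in(rmD)}
  ∪ add   = {ball_in(b4,rmA), carry(b1,right), robot_in(rmD)}

== RESULT ==
["ball_in(b4,rmA)", "carry(b1,right)", "robot_in(rmD)"]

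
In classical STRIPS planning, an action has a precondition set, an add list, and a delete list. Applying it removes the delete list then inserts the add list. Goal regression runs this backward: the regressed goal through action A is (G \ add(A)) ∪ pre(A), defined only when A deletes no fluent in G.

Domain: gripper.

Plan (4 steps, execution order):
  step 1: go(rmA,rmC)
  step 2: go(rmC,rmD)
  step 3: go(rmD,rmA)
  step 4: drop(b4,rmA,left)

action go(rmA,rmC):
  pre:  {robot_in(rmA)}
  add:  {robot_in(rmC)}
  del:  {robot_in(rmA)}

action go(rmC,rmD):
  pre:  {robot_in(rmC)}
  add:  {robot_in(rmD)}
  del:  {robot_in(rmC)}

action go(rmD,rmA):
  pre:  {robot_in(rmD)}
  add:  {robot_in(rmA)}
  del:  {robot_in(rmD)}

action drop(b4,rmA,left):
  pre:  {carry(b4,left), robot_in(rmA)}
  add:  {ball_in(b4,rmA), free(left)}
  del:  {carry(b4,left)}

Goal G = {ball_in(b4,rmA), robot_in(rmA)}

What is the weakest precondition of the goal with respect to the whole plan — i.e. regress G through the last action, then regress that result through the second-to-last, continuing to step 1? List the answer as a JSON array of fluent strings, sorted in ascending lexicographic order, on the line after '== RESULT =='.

Regress step by step:
  through step 4 (drop(b4,rmA,left)): drop {ball_in(b4,rmA)}, keep {robot_in(rmA)}, require {carry(b4,left), robot_in(rmA)}
    → {carry(b4,left), robot_in(rmA)}
  through step 3 (go(rmD,rmA)): drop {robot_in(rmA)}, keep {carry(b4,left)}, require {robot_in(rmD)}
    → {carry(b4,left), robot_in(rmD)}
  through step 2 (go(rmC,rmD)): drop {robot_in(rmD)}, keep {carry(b4,left)}, require {robot_in(rmC)}
    → {carry(b4,left), robot_in(rmC)}
  through step 1 (go(rmA,rmC)): drop {robot_in(rmC)}, keep {carry(b4,left)}, require {robot_in(rmA)}
    → {carry(b4,left), robot_in(rmA)}

== RESULT ==
["carry(b4,left)", "robot_in(rmA)"]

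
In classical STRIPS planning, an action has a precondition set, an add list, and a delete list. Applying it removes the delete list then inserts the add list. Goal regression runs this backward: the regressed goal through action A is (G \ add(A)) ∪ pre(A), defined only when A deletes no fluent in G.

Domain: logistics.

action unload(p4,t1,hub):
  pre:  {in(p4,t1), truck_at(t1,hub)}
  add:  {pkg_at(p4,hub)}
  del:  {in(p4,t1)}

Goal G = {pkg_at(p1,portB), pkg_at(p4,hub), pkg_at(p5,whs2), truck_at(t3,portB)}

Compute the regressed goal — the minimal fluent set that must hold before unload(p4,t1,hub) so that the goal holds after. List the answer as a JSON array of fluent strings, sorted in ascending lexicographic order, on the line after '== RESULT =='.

Compute (G \ add) ∪ pre:
  G ∩ del = {}  (empty — regression defined)
  G \ add = {pkg_at(p1,portB), pkg_at(p4,hub), pkg_at(p5,whs2), truck_at(t3,portB)} \ {pkg_at(p4,hub)} = {pkg_at(p1,portB), pkg_at(p5,whs2), truck_at(t3,portB)}
  ∪ pre   = {pkg_at(p1,portB), pkg_at(p5,whs2), truck_at(t3,portB)} ∪ {in(p4,t1), truck_at(t1,hub)}
          = {in(p4,t1), pkg_at(p1,portB), pkg_at(p5,whs2), truck_at(t1,hub), truck_at(t3,portB)}

== RESULT ==
["in(p4,t1)", "pkg_at(p1,portB)", "pkg_at(p5,whs2)", "truck_at(t1,hub)", "truck_at(t3,portB)"]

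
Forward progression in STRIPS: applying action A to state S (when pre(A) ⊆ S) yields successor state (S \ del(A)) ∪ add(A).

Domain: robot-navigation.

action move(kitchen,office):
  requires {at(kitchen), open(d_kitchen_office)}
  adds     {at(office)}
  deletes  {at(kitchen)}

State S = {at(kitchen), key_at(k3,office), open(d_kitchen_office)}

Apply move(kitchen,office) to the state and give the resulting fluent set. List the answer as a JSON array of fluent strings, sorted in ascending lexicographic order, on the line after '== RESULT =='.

Progress:
  pre ⊆ S: {at(kitchen), open(d_kitchen_office)} ⊆ S  — applicable
  S \ del = {key_at(k3,office), open(d_kitchen_office)}
  ∪ add   = {at(office), key_at(k3,office), open(d_kitchen_office)}

== RESULT ==
["at(office)", "key_at(k3,office)", "open(d_kitchen_office)"]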